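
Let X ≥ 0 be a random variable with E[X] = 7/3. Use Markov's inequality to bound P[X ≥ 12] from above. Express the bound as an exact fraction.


μ = E[X] = 7/3, a = 12.
Markov: P[X ≥ 12] ≤ μ/a = (7/3)/12 = 7/36.
Numerically: ≈ 0.19444.
(Since a = 12 > μ = 2.33333, the bound 7/36 is < 1 and informative.)

P[X ≥ 12] ≤ 7/36 ≈ 0.19444.


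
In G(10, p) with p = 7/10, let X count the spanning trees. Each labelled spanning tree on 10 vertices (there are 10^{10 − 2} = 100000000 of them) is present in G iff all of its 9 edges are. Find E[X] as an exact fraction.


K_10 has 10^{10 − 2} = 100000000 labelled spanning trees.
For each such spanning tree H, let X_H = 1 if all 9 edges of H are present in G. Then P[X_H = 1] = p^{9} = (7/10)^{9} = 40353607/1000000000.
By linearity: E[X] = Σ_H E[X_H] = 100000000 · p^{9} = 100000000 · 40353607/1000000000 = 40353607/10.
Numerically: E[X] ≈ 4.04e+06.

E[X] = 100000000 · (7/10)^{9} = 40353607/10 ≈ 4.04e+06.


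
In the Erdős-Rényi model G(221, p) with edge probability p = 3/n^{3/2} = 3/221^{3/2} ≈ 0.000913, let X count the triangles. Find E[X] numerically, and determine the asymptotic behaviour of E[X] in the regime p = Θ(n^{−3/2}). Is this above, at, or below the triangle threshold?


Number of potential triangles: C(221, 3) = 1774630.
Each occurs with probability p³ ≈ (0.000913)³ ≈ 7.61375e-10.
By linearity: E[X] = C(221, 3)·p³ ≈ 1774630 · 7.61375e-10 ≈ 0.001.
Since α = 3/2 > 1, p = c/n^{3/2} = o(1/n) is below the triangle threshold p ~ 1/n. Asymptotically E[X] ~ (c³/6)·n^{3(1−α)} = (3³/6)·n^{-1.5} → 0, so by Markov's inequality G has no triangles w.h.p.

E[X] ≈ 0.001; in regime p = Θ(1/n^{3/2}) E[X] tends to 0 (below the triangle threshold p ~ 1/n).


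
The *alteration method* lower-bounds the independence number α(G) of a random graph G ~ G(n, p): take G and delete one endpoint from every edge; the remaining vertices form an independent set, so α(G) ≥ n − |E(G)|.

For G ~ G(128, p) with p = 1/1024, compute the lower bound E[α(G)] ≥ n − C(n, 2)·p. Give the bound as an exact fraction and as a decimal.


E[|E(G)|] = C(128, 2)·p = 8128 · (1/1024) = 127/16.
E[α(G)] ≥ n − E[|E(G)|] = 128 − 127/16 = 1921/16.
Numerically: ≈ 120.06250.
(This is only a lower bound; the true E[α(G)] may be larger.)

E[α(G)] ≥ 1921/16 ≈ 120.06250.


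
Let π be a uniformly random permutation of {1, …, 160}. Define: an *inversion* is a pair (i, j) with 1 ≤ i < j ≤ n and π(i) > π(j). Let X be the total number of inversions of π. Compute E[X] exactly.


Write X = Σ X_I over the C(160, 2) = 12720 pairs i < j, with X_I the indicator of one inversion.
There are 12720 indicators.
For each fixed pair i < j, the values π(i) and π(j) are two distinct elements of {1, …, 160} in uniformly random order; by symmetry P[π(i) > π(j)] = 1/2.
By linearity: E[X] = 12720 · (1/2) = C(160, 2) · (1/2) = 12720/2 = 6360 ≈ 6360.000000.

E[X] = 6360 = 6360.000000.


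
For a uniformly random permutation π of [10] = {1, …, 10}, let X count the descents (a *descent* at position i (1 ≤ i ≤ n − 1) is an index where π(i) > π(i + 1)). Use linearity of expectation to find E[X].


Write X = Σ X_I over i = 1, …, 9, with X_I the indicator of one descent.
There are 9 indicators.
For each fixed i, the pair (π(i), π(i+1)) is a uniformly random ordered pair of distinct values from {1, …, 10}; by symmetry P[π(i) > π(i+1)] = 1/2.
By linearity: E[X] = 9 · (1/2) = (10 − 1) · (1/2) = 9/2 ≈ 4.500000.

E[X] = 9/2 = 4.500000.


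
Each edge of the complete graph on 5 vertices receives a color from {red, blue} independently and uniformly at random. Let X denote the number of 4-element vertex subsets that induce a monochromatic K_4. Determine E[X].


Let X = Σ_S X_S over the C(5, 4) = 5 subsets S of size 4, where X_S = 1 if the K_4 on S is monochromatic.
For a fixed S, the K_4 on S has C(4, 2) = 6 edges. P[all 6 edges red] = (1/2)^6, and likewise for blue, so P[monochromatic] = 2·(1/2)^6 = 2^{1 − 6} = 1/32.
Summing: E[X] = C(5, 4) · 2^{1 − 6} = 5 · 1/32 = 5/32.
Numerically: E[X] ≈ 0.156250.

E[X] = C(5,4)·2^(1−C(4,2)) = 5/32 ≈ 0.156250.


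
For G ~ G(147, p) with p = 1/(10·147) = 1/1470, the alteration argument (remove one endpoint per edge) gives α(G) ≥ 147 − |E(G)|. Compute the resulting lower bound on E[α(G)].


E[|E(G)|] = C(147, 2)·p = 10731 · (1/1470) = 73/10.
E[α(G)] ≥ n − E[|E(G)|] = 147 − 73/10 = 1397/10.
Numerically: ≈ 139.700000.
(This is only a lower bound; the true E[α(G)] may be larger.)

E[α(G)] ≥ 1397/10 ≈ 139.700000.


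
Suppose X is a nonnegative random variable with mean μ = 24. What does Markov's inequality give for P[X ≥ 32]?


μ = E[X] = 24, a = 32.
Markov: P[X ≥ 32] ≤ μ/a = (24)/32 = 3/4.
Numerically: ≈ 0.750.
(Since a = 32 > μ = 24.000, the bound 3/4 is < 1 and informative.)

P[X ≥ 32] ≤ 3/4 ≈ 0.750.


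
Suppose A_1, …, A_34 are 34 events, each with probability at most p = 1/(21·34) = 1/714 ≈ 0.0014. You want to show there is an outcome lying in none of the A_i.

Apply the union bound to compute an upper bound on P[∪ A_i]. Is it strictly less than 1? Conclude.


Union bound: P[∪_{i=1}^{34} A_i] ≤ Σ_i P[A_i] ≤ 34·p = 34·(1/714) = 1/21.
Numerically: 1/21 ≈ 0.0476.
Is 1/21 < 1? YES.
Since P[∪ A_i] ≤ 1/21 < 1, the complement has P[∩ A_i^c] ≥ 1 − 1/21 = 20/21 > 0, so some outcome avoids every A_i.

34·p = 1/21 ≈ 0.0476; existence CERTIFIED by the union bound.


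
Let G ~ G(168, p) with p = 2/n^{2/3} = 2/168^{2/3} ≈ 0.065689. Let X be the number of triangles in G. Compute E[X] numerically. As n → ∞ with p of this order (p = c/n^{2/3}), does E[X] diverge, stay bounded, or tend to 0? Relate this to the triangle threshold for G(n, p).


Number of potential triangles: C(168, 3) = 776216.
Each occurs with probability p³ ≈ (0.065689)³ ≈ 2.8344671e-04.
By linearity: E[X] = C(168, 3)·p³ ≈ 776216 · 2.8344671e-04 ≈ 220.01587.
Since α = 2/3 < 1, p = c/n^{2/3} ≫ 1/n is above the triangle threshold p ~ 1/n. Asymptotically E[X] ~ (c³/6)·n^{3(1−α)} = (2³/6)·n^{1} → ∞; triangles are abundant w.h.p.

E[X] ≈ 220.01587; in regime p = Θ(1/n^{2/3}) E[X] diverges (above the triangle threshold p ~ 1/n).


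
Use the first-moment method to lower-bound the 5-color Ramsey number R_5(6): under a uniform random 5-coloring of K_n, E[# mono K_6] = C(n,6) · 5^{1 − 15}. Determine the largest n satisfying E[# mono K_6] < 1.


We need C(n, 6) · 5^{1 − 15} < 1, i.e. C(n, 6) < 5^{15 − 1} = 6103515625.
Check values of n near the boundary:
  n = 128: C(128, 6) = 5423611200; 5423611200 < 6103515625? YES
  n = 129: C(129, 6) = 5688177600; 5688177600 < 6103515625? YES
  n = 130: C(130, 6) = 5963412000; 5963412000 < 6103515625? YES
  n = 131: C(131, 6) = 6249655776; 6249655776 < 6103515625? NO
  n = 132: C(132, 6) = 6547258432; 6547258432 < 6103515625? NO
  n = 133: C(133, 6) = 6856577728; 6856577728 < 6103515625? NO
The largest n with C(n, 6) < 6103515625 is n = 130 (where E[X] = 47707296/48828125 ≈ 0.9770454). Hence R_5(6) > 130, i.e. R_5(6) ≥ 131.

Largest n = 130; hence R_5(6) > 130.


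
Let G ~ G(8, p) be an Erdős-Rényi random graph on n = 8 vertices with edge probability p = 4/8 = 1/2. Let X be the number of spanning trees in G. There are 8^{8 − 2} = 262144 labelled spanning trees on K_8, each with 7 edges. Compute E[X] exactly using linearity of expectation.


K_8 has 8^{8 − 2} = 262144 labelled spanning trees.
For each such spanning tree H, let X_H = 1 if all 7 edges of H are present in G. Then P[X_H = 1] = p^{7} = (1/2)^{7} = 1/128.
Summing the indicators: E[X] = Σ_H E[X_H] = 262144 · p^{7} = 262144 · 1/128 = 2048.
Numerically: E[X] ≈ 2048.

E[X] = 262144 · (1/2)^{7} = 2048 ≈ 2048.


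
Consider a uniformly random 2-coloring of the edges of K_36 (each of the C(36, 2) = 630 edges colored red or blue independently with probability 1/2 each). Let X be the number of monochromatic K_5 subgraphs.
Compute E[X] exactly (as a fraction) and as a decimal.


Let X = Σ_S X_S over the C(36, 5) = 376992 subsets S of size 5, where X_S = 1 if the K_5 on S is monochromatic.
For a fixed S, the K_5 on S has C(5, 2) = 10 edges. P[all 10 edges red] = (1/2)^10, and likewise for blue, so P[monochromatic] = 2·(1/2)^10 = 2^{1 − 10} = 1/512.
By linearity: E[X] = C(36, 5) · 2^{1 − 10} = 376992 · 1/512 = 11781/16.
Numerically: E[X] ≈ 736.31250.

E[X] = C(36,5)·2^(1−C(5,2)) = 11781/16 ≈ 736.31250.


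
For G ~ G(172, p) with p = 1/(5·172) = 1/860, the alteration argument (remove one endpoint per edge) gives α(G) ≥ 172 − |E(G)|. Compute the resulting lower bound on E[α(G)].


E[|E(G)|] = C(172, 2)·p = 14706 · (1/860) = 171/10.
E[α(G)] ≥ n − E[|E(G)|] = 172 − 171/10 = 1549/10.
Numerically: ≈ 154.90000.
(This is only a lower bound; the true E[α(G)] may be larger.)

E[α(G)] ≥ 1549/10 ≈ 154.90000.


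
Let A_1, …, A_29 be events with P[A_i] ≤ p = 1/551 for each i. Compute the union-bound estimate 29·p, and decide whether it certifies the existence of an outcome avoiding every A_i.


Union bound: P[∪_{i=1}^{29} A_i] ≤ Σ_i P[A_i] ≤ 29·p = 29·(1/551) = 1/19.
Numerically: 1/19 ≈ 0.052632.
Is 1/19 < 1? YES.
Since P[∪ A_i] ≤ 1/19 < 1, the complement has P[∩ A_i^c] ≥ 1 − 1/19 = 18/19 > 0, so some outcome avoids every A_i.

29·p = 1/19 ≈ 0.052632; existence CERTIFIED by the union bound.


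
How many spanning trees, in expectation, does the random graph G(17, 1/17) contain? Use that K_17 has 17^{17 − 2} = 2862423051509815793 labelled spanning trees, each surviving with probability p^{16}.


K_17 has 17^{17 − 2} = 2862423051509815793 labelled spanning trees.
For each such spanning tree H, let X_H = 1 if all 16 edges of H are present in G. Then P[X_H = 1] = p^{16} = (1/17)^{16} = 1/48661191875666868481.
By linearity: E[X] = Σ_H E[X_H] = 2862423051509815793 · p^{16} = 2862423051509815793 · 1/48661191875666868481 = 1/17.
Numerically: E[X] ≈ 0.0588.

E[X] = 2862423051509815793 · (1/17)^{16} = 1/17 ≈ 0.0588.


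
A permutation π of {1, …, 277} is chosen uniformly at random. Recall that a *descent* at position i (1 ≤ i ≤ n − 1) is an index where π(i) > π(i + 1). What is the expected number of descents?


Write X = Σ X_I over i = 1, …, 276, with X_I the indicator of one descent.
There are 276 indicators.
For each fixed i, the pair (π(i), π(i+1)) is a uniformly random ordered pair of distinct values from {1, …, 277}; by symmetry P[π(i) > π(i+1)] = 1/2.
By linearity: E[X] = 276 · (1/2) = (277 − 1) · (1/2) = 138 ≈ 138.0000.

E[X] = 138 = 138.0000.


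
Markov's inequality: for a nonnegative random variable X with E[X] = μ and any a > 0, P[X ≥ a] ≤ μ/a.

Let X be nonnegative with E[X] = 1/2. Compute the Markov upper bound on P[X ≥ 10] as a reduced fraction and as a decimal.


μ = E[X] = 1/2, a = 10.
Markov: P[X ≥ 10] ≤ μ/a = (1/2)/10 = 1/20.
Numerically: ≈ 0.050000.
(Since a = 10 > μ = 0.500000, the bound 1/20 is < 1 and informative.)

P[X ≥ 10] ≤ 1/20 ≈ 0.050000.


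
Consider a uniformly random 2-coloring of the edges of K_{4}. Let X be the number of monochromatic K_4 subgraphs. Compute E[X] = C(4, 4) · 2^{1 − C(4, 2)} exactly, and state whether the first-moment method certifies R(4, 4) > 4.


E[X] = C(4, 4) · 2^{1 − 6} = 1 · 2^{−5} = 1/32.
As a reduced fraction: E[X] = 1/32 ≈ 0.031.
Is E[X] < 1? YES.
Since E[X] < 1, there exists a 2-coloring of K_{4} with no monochromatic K_4; hence R(4, 4) > 4.

E[X] = 1/32 ≈ 0.031; E[X] < 1, so R(4, 4) > 4.


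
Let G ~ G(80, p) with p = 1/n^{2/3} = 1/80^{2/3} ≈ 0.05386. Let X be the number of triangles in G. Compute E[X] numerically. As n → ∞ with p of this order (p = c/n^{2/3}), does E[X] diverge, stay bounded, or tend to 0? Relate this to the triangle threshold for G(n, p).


Number of potential triangles: C(80, 3) = 82160.
Each occurs with probability p³ ≈ (0.05386)³ ≈ 1.562500e-04.
By linearity: E[X] = C(80, 3)·p³ ≈ 82160 · 1.562500e-04 ≈ 12.8375.
Since α = 2/3 < 1, p = c/n^{2/3} ≫ 1/n is above the triangle threshold p ~ 1/n. Asymptotically E[X] ~ (c³/6)·n^{3(1−α)} = (1³/6)·n^{1} → ∞; triangles are abundant w.h.p.

E[X] ≈ 12.8375; in regime p = Θ(1/n^{2/3}) E[X] diverges (above the triangle threshold p ~ 1/n).


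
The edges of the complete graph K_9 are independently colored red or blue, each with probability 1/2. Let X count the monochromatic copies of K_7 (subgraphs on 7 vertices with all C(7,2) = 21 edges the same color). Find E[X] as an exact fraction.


Let X = Σ_S X_S over the C(9, 7) = 36 subsets S of size 7, where X_S = 1 if the K_7 on S is monochromatic.
For a fixed S, the K_7 on S has C(7, 2) = 21 edges. P[all 21 edges red] = (1/2)^21, and likewise for blue, so P[monochromatic] = 2·(1/2)^21 = 2^{1 − 21} = 1/1048576.
By linearity: E[X] = C(9, 7) · 2^{1 − 21} = 36 · 1/1048576 = 9/262144.
Numerically: E[X] ≈ 0.0000.

E[X] = C(9,7)·2^(1−C(7,2)) = 9/262144 ≈ 0.0000.


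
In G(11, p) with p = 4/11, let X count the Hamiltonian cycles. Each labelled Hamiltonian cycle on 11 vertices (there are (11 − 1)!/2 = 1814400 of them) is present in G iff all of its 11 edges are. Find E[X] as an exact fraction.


K_11 has (11 − 1)!/2 = 1814400 labelled Hamiltonian cycles.
For each such Hamiltonian cycle H, let X_H = 1 if all 11 edges of H are present in G. Then P[X_H = 1] = p^{11} = (4/11)^{11} = 4194304/285311670611.
By linearity: E[X] = Σ_H E[X_H] = 1814400 · p^{11} = 1814400 · 4194304/285311670611 = 7610145177600/285311670611.
Numerically: E[X] ≈ 26.67.

E[X] = 1814400 · (4/11)^{11} = 7610145177600/285311670611 ≈ 26.67.


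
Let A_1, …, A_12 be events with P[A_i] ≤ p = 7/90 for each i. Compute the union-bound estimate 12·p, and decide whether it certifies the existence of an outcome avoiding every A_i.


Union bound: P[∪_{i=1}^{12} A_i] ≤ Σ_i P[A_i] ≤ 12·p = 12·(7/90) = 14/15.
Numerically: 14/15 ≈ 0.93333.
Is 14/15 < 1? YES.
Since P[∪ A_i] ≤ 14/15 < 1, the complement has P[∩ A_i^c] ≥ 1 − 14/15 = 1/15 > 0, so some outcome avoids every A_i.

12·p = 14/15 ≈ 0.93333; existence CERTIFIED by the union bound.


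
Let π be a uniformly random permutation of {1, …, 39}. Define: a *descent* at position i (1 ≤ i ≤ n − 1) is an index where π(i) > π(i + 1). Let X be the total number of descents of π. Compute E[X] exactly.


Write X = Σ X_I over i = 1, …, 38, with X_I the indicator of one descent.
There are 38 indicators.
For each fixed i, the pair (π(i), π(i+1)) is a uniformly random ordered pair of distinct values from {1, …, 39}; by symmetry P[π(i) > π(i+1)] = 1/2.
By linearity: E[X] = 38 · (1/2) = (39 − 1) · (1/2) = 19 ≈ 19.00000.

E[X] = 19 = 19.00000.


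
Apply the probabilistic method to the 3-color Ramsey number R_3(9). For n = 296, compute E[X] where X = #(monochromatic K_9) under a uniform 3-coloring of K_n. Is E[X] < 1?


E[X] = C(296, 9) · 3^{1 − 36} = 42513789098994080 · 3^{−35} = 42513789098994080/50031545098999707.
As a reduced fraction: E[X] = 42513789098994080/50031545098999707 ≈ 0.849740.
Is E[X] < 1? YES.
Since E[X] < 1, there exists a 3-coloring of K_{296} with no monochromatic K_9; hence R_3(9) > 296.

E[X] = 42513789098994080/50031545098999707 ≈ 0.849740; E[X] < 1, so R_3(9) > 296.


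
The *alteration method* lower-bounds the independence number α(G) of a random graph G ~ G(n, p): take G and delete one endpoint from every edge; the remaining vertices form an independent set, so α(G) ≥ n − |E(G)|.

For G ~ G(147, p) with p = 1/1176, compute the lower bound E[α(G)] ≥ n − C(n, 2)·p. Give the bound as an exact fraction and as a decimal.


E[|E(G)|] = C(147, 2)·p = 10731 · (1/1176) = 73/8.
E[α(G)] ≥ n − E[|E(G)|] = 147 − 73/8 = 1103/8.
Numerically: ≈ 137.875000.
(This is only a lower bound; the true E[α(G)] may be larger.)

E[α(G)] ≥ 1103/8 ≈ 137.875000.


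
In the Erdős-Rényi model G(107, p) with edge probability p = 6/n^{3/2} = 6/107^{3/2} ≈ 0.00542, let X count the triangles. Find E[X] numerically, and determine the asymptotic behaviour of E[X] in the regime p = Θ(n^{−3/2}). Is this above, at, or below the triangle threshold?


Number of potential triangles: C(107, 3) = 198485.
Each occurs with probability p³ ≈ (0.00542)³ ≈ 1.59304e-07.
By linearity: E[X] = C(107, 3)·p³ ≈ 198485 · 1.59304e-07 ≈ 0.032.
Since α = 3/2 > 1, p = c/n^{3/2} = o(1/n) is below the triangle threshold p ~ 1/n. Asymptotically E[X] ~ (c³/6)·n^{3(1−α)} = (6³/6)·n^{-1.5} → 0, so by Markov's inequality G has no triangles w.h.p.

E[X] ≈ 0.032; in regime p = Θ(1/n^{3/2}) E[X] tends to 0 (below the triangle threshold p ~ 1/n).


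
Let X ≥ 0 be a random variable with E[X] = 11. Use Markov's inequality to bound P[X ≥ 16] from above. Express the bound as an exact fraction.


μ = E[X] = 11, a = 16.
Markov: P[X ≥ 16] ≤ μ/a = (11)/16 = 11/16.
Numerically: ≈ 0.6875.
(Since a = 16 > μ = 11.0000, the bound 11/16 is < 1 and informative.)

P[X ≥ 16] ≤ 11/16 ≈ 0.6875.


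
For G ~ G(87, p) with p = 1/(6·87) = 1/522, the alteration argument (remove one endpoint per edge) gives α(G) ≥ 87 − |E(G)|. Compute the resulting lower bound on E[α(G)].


E[|E(G)|] = C(87, 2)·p = 3741 · (1/522) = 43/6.
E[α(G)] ≥ n − E[|E(G)|] = 87 − 43/6 = 479/6.
Numerically: ≈ 79.8333.
(This is only a lower bound; the true E[α(G)] may be larger.)

E[α(G)] ≥ 479/6 ≈ 79.8333.


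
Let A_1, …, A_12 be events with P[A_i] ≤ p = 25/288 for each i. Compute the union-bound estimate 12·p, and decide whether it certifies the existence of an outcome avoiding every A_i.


Union bound: P[∪_{i=1}^{12} A_i] ≤ Σ_i P[A_i] ≤ 12·p = 12·(25/288) = 25/24.
Numerically: 25/24 ≈ 1.0416667.
Is 25/24 < 1? NO.
Since the bound 25/24 is ≥ 1, the union bound is uninformative here; it does NOT by itself certify existence.

12·p = 25/24 ≈ 1.0416667; existence NOT certified by the union bound.


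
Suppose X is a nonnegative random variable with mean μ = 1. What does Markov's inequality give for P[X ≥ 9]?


μ = E[X] = 1, a = 9.
Markov: P[X ≥ 9] ≤ μ/a = (1)/9 = 1/9.
Numerically: ≈ 0.111.
(Since a = 9 > μ = 1.000, the bound 1/9 is < 1 and informative.)

P[X ≥ 9] ≤ 1/9 ≈ 0.111.


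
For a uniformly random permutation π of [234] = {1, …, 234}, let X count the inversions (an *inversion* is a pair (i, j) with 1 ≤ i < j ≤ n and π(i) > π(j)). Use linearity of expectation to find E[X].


Write X = Σ X_I over the C(234, 2) = 27261 pairs i < j, with X_I the indicator of one inversion.
There are 27261 indicators.
For each fixed pair i < j, the values π(i) and π(j) are two distinct elements of {1, …, 234} in uniformly random order; by symmetry P[π(i) > π(j)] = 1/2.
By linearity: E[X] = 27261 · (1/2) = C(234, 2) · (1/2) = 27261/2 = 27261/2 ≈ 13630.500.

E[X] = 27261/2 = 13630.500.


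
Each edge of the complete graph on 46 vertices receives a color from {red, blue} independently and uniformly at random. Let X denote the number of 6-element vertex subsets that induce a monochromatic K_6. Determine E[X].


Let X = Σ_S X_S over the C(46, 6) = 9366819 subsets S of size 6, where X_S = 1 if the K_6 on S is monochromatic.
For a fixed S, the K_6 on S has C(6, 2) = 15 edges. P[all 15 edges red] = (1/2)^15, and likewise for blue, so P[monochromatic] = 2·(1/2)^15 = 2^{1 − 15} = 1/16384.
By linearity of expectation: E[X] = C(46, 6) · 2^{1 − 15} = 9366819 · 1/16384 = 9366819/16384.
Numerically: E[X] ≈ 571.70526.

E[X] = C(46,6)·2^(1−C(6,2)) = 9366819/16384 ≈ 571.70526.


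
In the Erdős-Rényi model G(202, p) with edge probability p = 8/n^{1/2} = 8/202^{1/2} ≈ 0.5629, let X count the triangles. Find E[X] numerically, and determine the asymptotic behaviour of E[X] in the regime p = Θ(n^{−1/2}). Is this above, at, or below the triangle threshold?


Number of potential triangles: C(202, 3) = 1353400.
Each occurs with probability p³ ≈ (0.5629)³ ≈ 1.783376e-01.
By linearity: E[X] = C(202, 3)·p³ ≈ 1353400 · 1.783376e-01 ≈ 241362.1017.
Since α = 1/2 < 1, p = c/n^{1/2} ≫ 1/n is above the triangle threshold p ~ 1/n. Asymptotically E[X] ~ (c³/6)·n^{3(1−α)} = (8³/6)·n^{1.5} → ∞; triangles are abundant w.h.p.

E[X] ≈ 241362.1017; in regime p = Θ(1/n^{1/2}) E[X] diverges (above the triangle threshold p ~ 1/n).


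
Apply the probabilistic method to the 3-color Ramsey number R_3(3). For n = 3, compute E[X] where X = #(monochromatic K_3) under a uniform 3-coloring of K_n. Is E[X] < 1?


E[X] = C(3, 3) · 3^{1 − 3} = 1 · 3^{−2} = 1/9.
As a reduced fraction: E[X] = 1/9 ≈ 0.11111.
Is E[X] < 1? YES.
Since E[X] < 1, there exists a 3-coloring of K_{3} with no monochromatic K_3; hence R_3(3) > 3.

E[X] = 1/9 ≈ 0.11111; E[X] < 1, so R_3(3) > 3.


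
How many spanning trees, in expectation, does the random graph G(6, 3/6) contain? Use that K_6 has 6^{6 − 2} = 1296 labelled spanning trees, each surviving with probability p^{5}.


K_6 has 6^{6 − 2} = 1296 labelled spanning trees.
For each such spanning tree H, let X_H = 1 if all 5 edges of H are present in G. Then P[X_H = 1] = p^{5} = (1/2)^{5} = 1/32.
Summing the indicators: E[X] = Σ_H E[X_H] = 1296 · p^{5} = 1296 · 1/32 = 81/2.
Numerically: E[X] ≈ 40.5.

E[X] = 1296 · (1/2)^{5} = 81/2 ≈ 40.5.


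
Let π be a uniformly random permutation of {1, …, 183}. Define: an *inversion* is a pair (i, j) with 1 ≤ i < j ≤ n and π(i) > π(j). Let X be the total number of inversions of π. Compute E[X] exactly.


Write X = Σ X_I over the C(183, 2) = 16653 pairs i < j, with X_I the indicator of one inversion.
There are 16653 indicators.
For each fixed pair i < j, the values π(i) and π(j) are two distinct elements of {1, …, 183} in uniformly random order; by symmetry P[π(i) > π(j)] = 1/2.
By linearity: E[X] = 16653 · (1/2) = C(183, 2) · (1/2) = 16653/2 = 16653/2 ≈ 8326.500000.

E[X] = 16653/2 = 8326.500000.


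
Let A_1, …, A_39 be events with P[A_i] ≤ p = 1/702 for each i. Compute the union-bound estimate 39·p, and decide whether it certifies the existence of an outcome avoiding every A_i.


Union bound: P[∪_{i=1}^{39} A_i] ≤ Σ_i P[A_i] ≤ 39·p = 39·(1/702) = 1/18.
Numerically: 1/18 ≈ 0.0556.
Is 1/18 < 1? YES.
Since P[∪ A_i] ≤ 1/18 < 1, the complement has P[∩ A_i^c] ≥ 1 − 1/18 = 17/18 > 0, so some outcome avoids every A_i.

39·p = 1/18 ≈ 0.0556; existence CERTIFIED by the union bound.


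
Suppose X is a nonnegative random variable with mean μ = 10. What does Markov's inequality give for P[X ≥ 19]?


μ = E[X] = 10, a = 19.
Markov: P[X ≥ 19] ≤ μ/a = (10)/19 = 10/19.
Numerically: ≈ 0.526.
(Since a = 19 > μ = 10.000, the bound 10/19 is < 1 and informative.)

P[X ≥ 19] ≤ 10/19 ≈ 0.526.


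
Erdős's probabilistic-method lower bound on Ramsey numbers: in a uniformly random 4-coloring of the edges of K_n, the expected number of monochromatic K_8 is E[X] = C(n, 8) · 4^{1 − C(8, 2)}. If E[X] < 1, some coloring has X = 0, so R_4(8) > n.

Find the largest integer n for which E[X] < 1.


We need C(n, 8) · 4^{1 − 28} < 1, i.e. C(n, 8) < 4^{28 − 1} = 18014398509481984.
Check values of n near the boundary:
  n = 402: C(402, 8) = 15770615726749950; 15770615726749950 < 18014398509481984? YES
  n = 403: C(403, 8) = 16090020602228430; 16090020602228430 < 18014398509481984? YES
  n = 404: C(404, 8) = 16415071523485570; 16415071523485570 < 18014398509481984? YES
  n = 405: C(405, 8) = 16745853821188050; 16745853821188050 < 18014398509481984? YES
  n = 406: C(406, 8) = 17082453897995850; 17082453897995850 < 18014398509481984? YES
  n = 407: C(407, 8) = 17424959239309050; 17424959239309050 < 18014398509481984? YES
  n = 408: C(408, 8) = 17773458424095231; 17773458424095231 < 18014398509481984? YES
  n = 409: C(409, 8) = 18128041135797879; 18128041135797879 < 18014398509481984? NO
  n = 410: C(410, 8) = 18488798173326195; 18488798173326195 < 18014398509481984? NO
  n = 411: C(411, 8) = 18855821462126715; 18855821462126715 < 18014398509481984? NO
The largest n with C(n, 8) < 18014398509481984 is n = 408 (where E[X] = 17773458424095231/18014398509481984 ≈ 0.9866251). Hence R_4(8) > 408, i.e. R_4(8) ≥ 409.

Largest n = 408; hence R_4(8) > 408.


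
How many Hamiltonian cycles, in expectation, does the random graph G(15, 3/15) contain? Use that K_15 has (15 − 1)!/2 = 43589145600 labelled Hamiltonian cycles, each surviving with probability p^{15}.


K_15 has (15 − 1)!/2 = 43589145600 labelled Hamiltonian cycles.
For each such Hamiltonian cycle H, let X_H = 1 if all 15 edges of H are present in G. Then P[X_H = 1] = p^{15} = (1/5)^{15} = 1/30517578125.
By linearity: E[X] = Σ_H E[X_H] = 43589145600 · p^{15} = 43589145600 · 1/30517578125 = 1743565824/1220703125.
Numerically: E[X] ≈ 1.42833.

E[X] = 43589145600 · (1/5)^{15} = 1743565824/1220703125 ≈ 1.42833.


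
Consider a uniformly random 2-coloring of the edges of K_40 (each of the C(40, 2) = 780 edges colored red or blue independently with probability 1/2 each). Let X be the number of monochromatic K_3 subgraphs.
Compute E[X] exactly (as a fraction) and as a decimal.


Let X = Σ_S X_S over the C(40, 3) = 9880 subsets S of size 3, where X_S = 1 if the K_3 on S is monochromatic.
For a fixed S, the K_3 on S has C(3, 2) = 3 edges. P[all 3 edges red] = (1/2)^3, and likewise for blue, so P[monochromatic] = 2·(1/2)^3 = 2^{1 − 3} = 1/4.
By linearity: E[X] = C(40, 3) · 2^{1 − 3} = 9880 · 1/4 = 2470.
Numerically: E[X] ≈ 2470.0000.

E[X] = C(40,3)·2^(1−C(3,2)) = 2470 ≈ 2470.0000.


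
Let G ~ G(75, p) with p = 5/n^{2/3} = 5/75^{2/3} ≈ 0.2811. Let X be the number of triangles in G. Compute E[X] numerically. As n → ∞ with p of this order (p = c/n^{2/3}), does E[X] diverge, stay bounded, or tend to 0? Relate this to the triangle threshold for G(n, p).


Number of potential triangles: C(75, 3) = 67525.
Each occurs with probability p³ ≈ (0.2811)³ ≈ 2.222222e-02.
By linearity: E[X] = C(75, 3)·p³ ≈ 67525 · 2.222222e-02 ≈ 1500.5556.
Since α = 2/3 < 1, p = c/n^{2/3} ≫ 1/n is above the triangle threshold p ~ 1/n. Asymptotically E[X] ~ (c³/6)·n^{3(1−α)} = (5³/6)·n^{1} → ∞; triangles are abundant w.h.p.

E[X] ≈ 1500.5556; in regime p = Θ(1/n^{2/3}) E[X] diverges (above the triangle threshold p ~ 1/n).


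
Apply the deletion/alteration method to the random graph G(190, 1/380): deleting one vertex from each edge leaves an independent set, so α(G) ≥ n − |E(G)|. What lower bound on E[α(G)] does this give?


E[|E(G)|] = C(190, 2)·p = 17955 · (1/380) = 189/4.
E[α(G)] ≥ n − E[|E(G)|] = 190 − 189/4 = 571/4.
Numerically: ≈ 142.750.
(This is only a lower bound; the true E[α(G)] may be larger.)

E[α(G)] ≥ 571/4 ≈ 142.750.


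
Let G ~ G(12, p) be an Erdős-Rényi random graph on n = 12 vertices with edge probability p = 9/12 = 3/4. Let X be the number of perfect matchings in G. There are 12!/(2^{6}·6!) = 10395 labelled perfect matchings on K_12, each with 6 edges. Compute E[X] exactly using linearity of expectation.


K_12 has 12!/(2^{6}·6!) = 10395 labelled perfect matchings.
For each such perfect matching H, let X_H = 1 if all 6 edges of H are present in G. Then P[X_H = 1] = p^{6} = (3/4)^{6} = 729/4096.
By linearity of expectation: E[X] = Σ_H E[X_H] = 10395 · p^{6} = 10395 · 729/4096 = 7577955/4096.
Numerically: E[X] ≈ 1850.1.

E[X] = 10395 · (3/4)^{6} = 7577955/4096 ≈ 1850.1.


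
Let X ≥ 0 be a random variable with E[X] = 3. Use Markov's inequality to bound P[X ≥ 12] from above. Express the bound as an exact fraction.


μ = E[X] = 3, a = 12.
Markov: P[X ≥ 12] ≤ μ/a = (3)/12 = 1/4.
Numerically: ≈ 0.250000.
(Since a = 12 > μ = 3.000000, the bound 1/4 is < 1 and informative.)

P[X ≥ 12] ≤ 1/4 ≈ 0.250000.


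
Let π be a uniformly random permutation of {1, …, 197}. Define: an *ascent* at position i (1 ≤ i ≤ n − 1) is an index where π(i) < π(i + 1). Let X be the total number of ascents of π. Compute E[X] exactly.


Write X = Σ X_I over i = 1, …, 196, with X_I the indicator of one ascent.
There are 196 indicators.
For each fixed i, the pair (π(i), π(i+1)) is a uniformly random ordered pair of distinct values from {1, …, 197}; by symmetry P[π(i) < π(i+1)] = 1/2.
By linearity: E[X] = 196 · (1/2) = (197 − 1) · (1/2) = 98 ≈ 98.000000.

E[X] = 98 = 98.000000.


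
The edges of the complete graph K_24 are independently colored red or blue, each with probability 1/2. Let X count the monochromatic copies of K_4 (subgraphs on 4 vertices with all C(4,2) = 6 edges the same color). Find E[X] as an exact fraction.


Let X = Σ_S X_S over the C(24, 4) = 10626 subsets S of size 4, where X_S = 1 if the K_4 on S is monochromatic.
For a fixed S, the K_4 on S has C(4, 2) = 6 edges. P[all 6 edges red] = (1/2)^6, and likewise for blue, so P[monochromatic] = 2·(1/2)^6 = 2^{1 − 6} = 1/32.
Summing: E[X] = C(24, 4) · 2^{1 − 6} = 10626 · 1/32 = 5313/16.
Numerically: E[X] ≈ 332.06250.

E[X] = C(24,4)·2^(1−C(4,2)) = 5313/16 ≈ 332.06250.


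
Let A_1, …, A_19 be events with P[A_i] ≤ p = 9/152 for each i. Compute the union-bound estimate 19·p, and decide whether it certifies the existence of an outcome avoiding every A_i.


Union bound: P[∪_{i=1}^{19} A_i] ≤ Σ_i P[A_i] ≤ 19·p = 19·(9/152) = 9/8.
Numerically: 9/8 ≈ 1.1250.
Is 9/8 < 1? NO.
Since the bound 9/8 is ≥ 1, the union bound is uninformative here; it does NOT by itself certify existence.

19·p = 9/8 ≈ 1.1250; existence NOT certified by the union bound.


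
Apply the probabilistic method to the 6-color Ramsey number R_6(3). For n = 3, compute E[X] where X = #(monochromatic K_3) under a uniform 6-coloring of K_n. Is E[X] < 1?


E[X] = C(3, 3) · 6^{1 − 3} = 1 · 6^{−2} = 1/36.
As a reduced fraction: E[X] = 1/36 ≈ 0.028.
Is E[X] < 1? YES.
Since E[X] < 1, there exists a 6-coloring of K_{3} with no monochromatic K_3; hence R_6(3) > 3.

E[X] = 1/36 ≈ 0.028; E[X] < 1, so R_6(3) > 3.


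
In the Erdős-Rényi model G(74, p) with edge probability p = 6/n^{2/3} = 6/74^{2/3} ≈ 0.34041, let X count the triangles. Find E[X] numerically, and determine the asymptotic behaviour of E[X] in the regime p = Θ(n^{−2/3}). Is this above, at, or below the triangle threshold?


Number of potential triangles: C(74, 3) = 64824.
Each occurs with probability p³ ≈ (0.34041)³ ≈ 3.9444850e-02.
By linearity: E[X] = C(74, 3)·p³ ≈ 64824 · 3.9444850e-02 ≈ 2556.97297.
Since α = 2/3 < 1, p = c/n^{2/3} ≫ 1/n is above the triangle threshold p ~ 1/n. Asymptotically E[X] ~ (c³/6)·n^{3(1−α)} = (6³/6)·n^{1} → ∞; triangles are abundant w.h.p.

E[X] ≈ 2556.97297; in regime p = Θ(1/n^{2/3}) E[X] diverges (above the triangle threshold p ~ 1/n).


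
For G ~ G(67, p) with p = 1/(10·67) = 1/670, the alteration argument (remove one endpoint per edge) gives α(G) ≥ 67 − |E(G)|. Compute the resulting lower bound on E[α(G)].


E[|E(G)|] = C(67, 2)·p = 2211 · (1/670) = 33/10.
E[α(G)] ≥ n − E[|E(G)|] = 67 − 33/10 = 637/10.
Numerically: ≈ 63.7000.
(This is only a lower bound; the true E[α(G)] may be larger.)

E[α(G)] ≥ 637/10 ≈ 63.7000.


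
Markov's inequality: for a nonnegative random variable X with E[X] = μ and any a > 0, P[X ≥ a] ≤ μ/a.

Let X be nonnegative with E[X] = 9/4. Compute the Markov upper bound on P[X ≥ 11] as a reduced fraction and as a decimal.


μ = E[X] = 9/4, a = 11.
Markov: P[X ≥ 11] ≤ μ/a = (9/4)/11 = 9/44.
Numerically: ≈ 0.2045.
(Since a = 11 > μ = 2.2500, the bound 9/44 is < 1 and informative.)

P[X ≥ 11] ≤ 9/44 ≈ 0.2045.


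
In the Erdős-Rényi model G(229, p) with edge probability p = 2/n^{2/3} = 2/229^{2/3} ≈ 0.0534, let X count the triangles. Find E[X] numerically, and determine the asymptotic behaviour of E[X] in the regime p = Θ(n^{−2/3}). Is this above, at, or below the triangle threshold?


Number of potential triangles: C(229, 3) = 1975354.
Each occurs with probability p³ ≈ (0.0534)³ ≈ 1.52552e-04.
By linearity: E[X] = C(229, 3)·p³ ≈ 1975354 · 1.52552e-04 ≈ 301.345.
Since α = 2/3 < 1, p = c/n^{2/3} ≫ 1/n is above the triangle threshold p ~ 1/n. Asymptotically E[X] ~ (c³/6)·n^{3(1−α)} = (2³/6)·n^{1} → ∞; triangles are abundant w.h.p.

E[X] ≈ 301.345; in regime p = Θ(1/n^{2/3}) E[X] diverges (above the triangle threshold p ~ 1/n).


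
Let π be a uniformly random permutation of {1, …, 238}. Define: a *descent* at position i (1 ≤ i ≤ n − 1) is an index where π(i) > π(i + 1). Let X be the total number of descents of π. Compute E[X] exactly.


Write X = Σ X_I over i = 1, …, 237, with X_I the indicator of one descent.
There are 237 indicators.
For each fixed i, the pair (π(i), π(i+1)) is a uniformly random ordered pair of distinct values from {1, …, 238}; by symmetry P[π(i) > π(i+1)] = 1/2.
By linearity: E[X] = 237 · (1/2) = (238 − 1) · (1/2) = 237/2 ≈ 118.500000.

E[X] = 237/2 = 118.500000.


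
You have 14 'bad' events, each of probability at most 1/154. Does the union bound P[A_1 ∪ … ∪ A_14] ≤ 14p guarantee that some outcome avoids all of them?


Union bound: P[∪_{i=1}^{14} A_i] ≤ Σ_i P[A_i] ≤ 14·p = 14·(1/154) = 1/11.
Numerically: 1/11 ≈ 0.090909.
Is 1/11 < 1? YES.
Since P[∪ A_i] ≤ 1/11 < 1, the complement has P[∩ A_i^c] ≥ 1 − 1/11 = 10/11 > 0, so some outcome avoids every A_i.

14·p = 1/11 ≈ 0.090909; existence CERTIFIED by the union bound.


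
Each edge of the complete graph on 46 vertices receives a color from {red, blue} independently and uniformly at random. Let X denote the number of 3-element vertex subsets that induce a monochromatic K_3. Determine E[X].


Let X = Σ_S X_S over the C(46, 3) = 15180 subsets S of size 3, where X_S = 1 if the K_3 on S is monochromatic.
For a fixed S, the K_3 on S has C(3, 2) = 3 edges. P[all 3 edges red] = (1/2)^3, and likewise for blue, so P[monochromatic] = 2·(1/2)^3 = 2^{1 − 3} = 1/4.
By linearity: E[X] = C(46, 3) · 2^{1 − 3} = 15180 · 1/4 = 3795.
Numerically: E[X] ≈ 3795.00000.

E[X] = C(46,3)·2^(1−C(3,2)) = 3795 ≈ 3795.00000.


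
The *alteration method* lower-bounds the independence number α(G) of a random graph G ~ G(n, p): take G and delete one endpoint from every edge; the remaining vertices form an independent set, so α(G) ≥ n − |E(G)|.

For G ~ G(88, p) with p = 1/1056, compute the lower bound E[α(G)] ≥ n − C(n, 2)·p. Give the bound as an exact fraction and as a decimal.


E[|E(G)|] = C(88, 2)·p = 3828 · (1/1056) = 29/8.
E[α(G)] ≥ n − E[|E(G)|] = 88 − 29/8 = 675/8.
Numerically: ≈ 84.375000.
(This is only a lower bound; the true E[α(G)] may be larger.)

E[α(G)] ≥ 675/8 ≈ 84.375000.


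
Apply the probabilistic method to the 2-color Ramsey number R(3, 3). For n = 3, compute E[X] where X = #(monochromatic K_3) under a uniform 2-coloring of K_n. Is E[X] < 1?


E[X] = C(3, 3) · 2^{1 − 3} = 1 · 2^{−2} = 1/4.
As a reduced fraction: E[X] = 1/4 ≈ 0.250000.
Is E[X] < 1? YES.
Since E[X] < 1, there exists a 2-coloring of K_{3} with no monochromatic K_3; hence R(3, 3) > 3.

E[X] = 1/4 ≈ 0.250000; E[X] < 1, so R(3, 3) > 3.


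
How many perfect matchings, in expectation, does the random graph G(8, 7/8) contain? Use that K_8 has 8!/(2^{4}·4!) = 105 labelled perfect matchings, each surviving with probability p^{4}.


K_8 has 8!/(2^{4}·4!) = 105 labelled perfect matchings.
For each such perfect matching H, let X_H = 1 if all 4 edges of H are present in G. Then P[X_H = 1] = p^{4} = (7/8)^{4} = 2401/4096.
By linearity of expectation: E[X] = Σ_H E[X_H] = 105 · p^{4} = 105 · 2401/4096 = 252105/4096.
Numerically: E[X] ≈ 61.55.

E[X] = 105 · (7/8)^{4} = 252105/4096 ≈ 61.55.


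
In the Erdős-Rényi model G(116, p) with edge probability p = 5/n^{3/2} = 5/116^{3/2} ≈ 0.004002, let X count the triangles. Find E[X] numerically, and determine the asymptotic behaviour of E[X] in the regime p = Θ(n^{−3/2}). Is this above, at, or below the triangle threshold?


Number of potential triangles: C(116, 3) = 253460.
Each occurs with probability p³ ≈ (0.004002)³ ≈ 6.409868e-08.
By linearity: E[X] = C(116, 3)·p³ ≈ 253460 · 6.409868e-08 ≈ 0.0162.
Since α = 3/2 > 1, p = c/n^{3/2} = o(1/n) is below the triangle threshold p ~ 1/n. Asymptotically E[X] ~ (c³/6)·n^{3(1−α)} = (5³/6)·n^{-1.5} → 0, so by Markov's inequality G has no triangles w.h.p.

E[X] ≈ 0.0162; in regime p = Θ(1/n^{3/2}) E[X] tends to 0 (below the triangle threshold p ~ 1/n).


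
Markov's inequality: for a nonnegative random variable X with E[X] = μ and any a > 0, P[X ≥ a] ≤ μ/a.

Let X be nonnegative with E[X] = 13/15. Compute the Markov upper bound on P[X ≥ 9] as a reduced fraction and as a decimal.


μ = E[X] = 13/15, a = 9.
Markov: P[X ≥ 9] ≤ μ/a = (13/15)/9 = 13/135.
Numerically: ≈ 0.09630.
(Since a = 9 > μ = 0.86667, the bound 13/135 is < 1 and informative.)

P[X ≥ 9] ≤ 13/135 ≈ 0.09630.


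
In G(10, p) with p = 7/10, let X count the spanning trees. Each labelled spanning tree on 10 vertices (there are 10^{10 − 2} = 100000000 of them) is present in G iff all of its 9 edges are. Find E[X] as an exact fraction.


K_10 has 10^{10 − 2} = 100000000 labelled spanning trees.
For each such spanning tree H, let X_H = 1 if all 9 edges of H are present in G. Then P[X_H = 1] = p^{9} = (7/10)^{9} = 40353607/1000000000.
Summing the indicators: E[X] = Σ_H E[X_H] = 100000000 · p^{9} = 100000000 · 40353607/1000000000 = 40353607/10.
Numerically: E[X] ≈ 4.03536e+06.

E[X] = 100000000 · (7/10)^{9} = 40353607/10 ≈ 4.03536e+06.


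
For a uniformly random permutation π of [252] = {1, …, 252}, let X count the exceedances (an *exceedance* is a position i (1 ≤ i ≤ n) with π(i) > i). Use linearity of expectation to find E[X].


Write X = Σ_{i=1}^{252} X_i, where X_i = 1_{π(i) > i}.
For each fixed i, π(i) is uniform over {1, …, 252} (marginal of a uniform permutation), so P[π(i) > i] = (n − i)/n. Summing: Σ_{i=1}^{252} (n − i)/n = (0 + 1 + … + 251)/252 = 252(252 − 1)/(2·252) = (252 − 1)/2.
Hence E[X] = Σ_{i=1}^{252} (252 − i)/252 = 251/2 ≈ 125.500000.

E[X] = 251/2 = 125.500000.


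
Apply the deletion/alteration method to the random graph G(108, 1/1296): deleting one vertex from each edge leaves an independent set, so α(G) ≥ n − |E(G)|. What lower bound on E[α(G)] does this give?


E[|E(G)|] = C(108, 2)·p = 5778 · (1/1296) = 107/24.
E[α(G)] ≥ n − E[|E(G)|] = 108 − 107/24 = 2485/24.
Numerically: ≈ 103.541667.
(This is only a lower bound; the true E[α(G)] may be larger.)

E[α(G)] ≥ 2485/24 ≈ 103.541667.


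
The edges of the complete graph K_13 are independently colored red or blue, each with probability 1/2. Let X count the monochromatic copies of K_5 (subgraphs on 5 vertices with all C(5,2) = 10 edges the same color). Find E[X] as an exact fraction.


Let X = Σ_S X_S over the C(13, 5) = 1287 subsets S of size 5, where X_S = 1 if the K_5 on S is monochromatic.
For a fixed S, the K_5 on S has C(5, 2) = 10 edges. P[all 10 edges red] = (1/2)^10, and likewise for blue, so P[monochromatic] = 2·(1/2)^10 = 2^{1 − 10} = 1/512.
By linearity: E[X] = C(13, 5) · 2^{1 − 10} = 1287 · 1/512 = 1287/512.
Numerically: E[X] ≈ 2.514.

E[X] = C(13,5)·2^(1−C(5,2)) = 1287/512 ≈ 2.514.


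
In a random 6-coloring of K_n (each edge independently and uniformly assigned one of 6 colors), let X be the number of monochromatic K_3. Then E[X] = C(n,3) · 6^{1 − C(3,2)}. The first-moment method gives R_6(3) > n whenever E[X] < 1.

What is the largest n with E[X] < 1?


We need C(n, 3) · 6^{1 − 3} < 1, i.e. C(n, 3) < 6^{3 − 1} = 36.
Check values of n near the boundary:
  n = 3: C(3, 3) = 1; 1 < 36? YES
  n = 4: C(4, 3) = 4; 4 < 36? YES
  n = 5: C(5, 3) = 10; 10 < 36? YES
  n = 6: C(6, 3) = 20; 20 < 36? YES
  n = 7: C(7, 3) = 35; 35 < 36? YES
  n = 8: C(8, 3) = 56; 56 < 36? NO
The largest n with C(n, 3) < 36 is n = 7 (where E[X] = 35/36 ≈ 0.9722). Hence R_6(3) > 7, i.e. R_6(3) ≥ 8.

Largest n = 7; hence R_6(3) > 7.
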